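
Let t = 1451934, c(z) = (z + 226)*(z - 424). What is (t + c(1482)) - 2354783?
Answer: 904215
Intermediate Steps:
c(z) = (-424 + z)*(226 + z) (c(z) = (226 + z)*(-424 + z) = (-424 + z)*(226 + z))
(t + c(1482)) - 2354783 = (1451934 + (-95824 + 1482² - 198*1482)) - 2354783 = (1451934 + (-95824 + 2196324 - 293436)) - 2354783 = (1451934 + 1807064) - 2354783 = 3258998 - 2354783 = 904215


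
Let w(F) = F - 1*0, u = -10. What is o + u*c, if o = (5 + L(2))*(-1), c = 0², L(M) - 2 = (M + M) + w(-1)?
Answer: -10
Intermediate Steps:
w(F) = F (w(F) = F + 0 = F)
L(M) = 1 + 2*M (L(M) = 2 + ((M + M) - 1) = 2 + (2*M - 1) = 2 + (-1 + 2*M) = 1 + 2*M)
c = 0
o = -10 (o = (5 + (1 + 2*2))*(-1) = (5 + (1 + 4))*(-1) = (5 + 5)*(-1) = 10*(-1) = -10)
o + u*c = -10 - 10*0 = -10 + 0 = -10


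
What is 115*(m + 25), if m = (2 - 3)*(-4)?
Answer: 3335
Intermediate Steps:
m = 4 (m = -1*(-4) = 4)
115*(m + 25) = 115*(4 + 25) = 115*29 = 3335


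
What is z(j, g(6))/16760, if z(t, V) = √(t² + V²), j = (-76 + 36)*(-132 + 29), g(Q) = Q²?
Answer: √1060981/4190 ≈ 0.24583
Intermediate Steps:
j = 4120 (j = -40*(-103) = 4120)
z(t, V) = √(V² + t²)
z(j, g(6))/16760 = √((6²)² + 4120²)/16760 = √(36² + 16974400)*(1/16760) = √(1296 + 16974400)*(1/16760) = √16975696*(1/16760) = (4*√1060981)*(1/16760) = √1060981/4190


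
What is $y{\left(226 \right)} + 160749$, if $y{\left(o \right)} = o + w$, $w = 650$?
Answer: $161625$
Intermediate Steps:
$y{\left(o \right)} = 650 + o$ ($y{\left(o \right)} = o + 650 = 650 + o$)
$y{\left(226 \right)} + 160749 = \left(650 + 226\right) + 160749 = 876 + 160749 = 161625$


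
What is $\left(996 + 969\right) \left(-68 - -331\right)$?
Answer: $516795$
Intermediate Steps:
$\left(996 + 969\right) \left(-68 - -331\right) = 1965 \left(-68 + 331\right) = 1965 \cdot 263 = 516795$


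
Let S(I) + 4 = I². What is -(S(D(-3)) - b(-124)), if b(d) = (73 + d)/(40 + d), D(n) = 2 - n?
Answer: -571/28 ≈ -20.393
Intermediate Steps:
b(d) = (73 + d)/(40 + d)
S(I) = -4 + I²
-(S(D(-3)) - b(-124)) = -((-4 + (2 - 1*(-3))²) - (73 - 124)/(40 - 124)) = -((-4 + (2 + 3)²) - (-51)/(-84)) = -((-4 + 5²) - (-1)*(-51)/84) = -((-4 + 25) - 1*17/28) = -(21 - 17/28) = -1*571/28 = -571/28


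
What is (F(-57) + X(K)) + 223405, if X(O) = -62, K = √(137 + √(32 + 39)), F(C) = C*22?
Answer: 222089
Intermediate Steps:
F(C) = 22*C
K = √(137 + √71) ≈ 12.059
(F(-57) + X(K)) + 223405 = (22*(-57) - 62) + 223405 = (-1254 - 62) + 223405 = -1316 + 223405 = 222089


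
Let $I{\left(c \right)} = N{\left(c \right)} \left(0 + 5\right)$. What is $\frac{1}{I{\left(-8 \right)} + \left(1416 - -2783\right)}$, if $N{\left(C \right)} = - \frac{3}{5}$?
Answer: $\frac{1}{4196} \approx 0.00023832$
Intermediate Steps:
$N{\left(C \right)} = - \frac{3}{5}$ ($N{\left(C \right)} = \left(-3\right) \frac{1}{5} = - \frac{3}{5}$)
$I{\left(c \right)} = -3$ ($I{\left(c \right)} = - \frac{3 \left(0 + 5\right)}{5} = \left(- \frac{3}{5}\right) 5 = -3$)
$\frac{1}{I{\left(-8 \right)} + \left(1416 - -2783\right)} = \frac{1}{-3 + \left(1416 - -2783\right)} = \frac{1}{-3 + \left(1416 + 2783\right)} = \frac{1}{-3 + 4199} = \frac{1}{4196}$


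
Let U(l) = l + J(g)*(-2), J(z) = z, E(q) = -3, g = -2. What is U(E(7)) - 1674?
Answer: -1673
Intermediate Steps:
U(l) = 4 + l (U(l) = l - 2*(-2) = l + 4 = 4 + l)
U(E(7)) - 1674 = (4 - 3) - 1674 = 1 - 1674 = -1673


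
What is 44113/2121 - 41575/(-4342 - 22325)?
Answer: 421513982/18853569 ≈ 22.357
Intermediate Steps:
44113/2121 - 41575/(-4342 - 22325) = 44113*(1/2121) - 41575/(-26667) = 44113/2121 - 41575*(-1/26667) = 44113/2121 + 41575/26667 = 421513982/18853569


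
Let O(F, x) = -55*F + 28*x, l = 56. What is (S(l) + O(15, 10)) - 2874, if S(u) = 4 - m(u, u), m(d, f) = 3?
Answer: -3418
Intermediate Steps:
S(u) = 1 (S(u) = 4 - 1*3 = 4 - 3 = 1)
(S(l) + O(15, 10)) - 2874 = (1 + (-55*15 + 28*10)) - 2874 = (1 + (-825 + 280)) - 2874 = (1 - 545) - 2874 = -544 - 2874 = -3418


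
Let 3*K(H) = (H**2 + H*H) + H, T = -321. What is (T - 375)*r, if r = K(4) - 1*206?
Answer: 135024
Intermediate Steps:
K(H) = H/3 + 2*H**2/3 (K(H) = ((H**2 + H*H) + H)/3 = ((H**2 + H**2) + H)/3 = (2*H**2 + H)/3 = (H + 2*H**2)/3 = H/3 + 2*H**2/3)
r = -194 (r = (1/3)*4*(1 + 2*4) - 1*206 = (1/3)*4*(1 + 8) - 206 = (1/3)*4*9 - 206 = 12 - 206 = -194)
(T - 375)*r = (-321 - 375)*(-194) = -696*(-194) = 135024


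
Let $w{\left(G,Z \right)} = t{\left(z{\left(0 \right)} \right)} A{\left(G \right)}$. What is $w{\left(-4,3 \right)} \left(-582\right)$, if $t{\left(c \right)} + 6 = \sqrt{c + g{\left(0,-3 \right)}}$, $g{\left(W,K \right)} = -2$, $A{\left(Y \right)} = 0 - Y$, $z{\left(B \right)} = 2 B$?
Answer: $13968 - 2328 i \sqrt{2} \approx 13968.0 - 3292.3 i$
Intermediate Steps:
$A{\left(Y \right)} = - Y$
$t{\left(c \right)} = -6 + \sqrt{-2 + c}$ ($t{\left(c \right)} = -6 + \sqrt{c - 2} = -6 + \sqrt{-2 + c}$)
$w{\left(G,Z \right)} = - G \left(-6 + i \sqrt{2}\right)$ ($w{\left(G,Z \right)} = \left(-6 + \sqrt{-2 + 2 \cdot 0}\right) \left(- G\right) = \left(-6 + \sqrt{-2 + 0}\right) \left(- G\right) = \left(-6 + \sqrt{-2}\right) \left(- G\right) = \left(-6 + i \sqrt{2}\right) \left(- G\right) = - G \left(-6 + i \sqrt{2}\right)$)
$w{\left(-4,3 \right)} \left(-582\right) = - 4 \left(6 - i \sqrt{2}\right) \left(-582\right) = \left(-24 + 4 i \sqrt{2}\right) \left(-582\right) = 13968 - 2328 i \sqrt{2}$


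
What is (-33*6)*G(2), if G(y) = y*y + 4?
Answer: -1584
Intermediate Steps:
G(y) = 4 + y² (G(y) = y² + 4 = 4 + y²)
(-33*6)*G(2) = (-33*6)*(4 + 2²) = -198*(4 + 4) = -198*8 = -1584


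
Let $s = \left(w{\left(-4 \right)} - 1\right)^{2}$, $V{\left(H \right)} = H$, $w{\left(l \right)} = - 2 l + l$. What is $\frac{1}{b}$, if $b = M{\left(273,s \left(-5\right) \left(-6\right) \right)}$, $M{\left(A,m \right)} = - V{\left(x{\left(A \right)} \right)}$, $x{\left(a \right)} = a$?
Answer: $- \frac{1}{273} \approx -0.003663$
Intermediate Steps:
$w{\left(l \right)} = - l$
$s = 9$ ($s = \left(\left(-1\right) \left(-4\right) - 1\right)^{2} = \left(4 - 1\right)^{2} = 3^{2} = 9$)
$M{\left(A,m \right)} = - A$
$b = -273$ ($b = \left(-1\right) 273 = -273$)
$\frac{1}{b} = \frac{1}{-273} = - \frac{1}{273}$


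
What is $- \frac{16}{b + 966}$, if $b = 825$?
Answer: $- \frac{16}{1791} \approx -0.0089336$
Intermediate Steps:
$- \frac{16}{b + 966} = - \frac{16}{825 + 966} = - \frac{16}{1791}$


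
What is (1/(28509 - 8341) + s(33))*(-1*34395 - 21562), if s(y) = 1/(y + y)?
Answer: -51465179/60504 ≈ -850.61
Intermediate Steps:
s(y) = 1/(2*y)
(1/(28509 - 8341) + s(33))*(-1*34395 - 21562) = (1/(28509 - 8341) + (1/2)/33)*(-1*34395 - 21562) = (1/20168 + (1/2)*(1/33))*(-34395 - 21562) = (1/20168 + 1/66)*(-55957) = (10117/665544)*(-55957) = -51465179/60504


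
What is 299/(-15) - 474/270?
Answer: -976/45 ≈ -21.689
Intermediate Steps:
299/(-15) - 474/270 = 299*(-1/15) - 474*1/270 = -299/15 - 79/45 = -976/45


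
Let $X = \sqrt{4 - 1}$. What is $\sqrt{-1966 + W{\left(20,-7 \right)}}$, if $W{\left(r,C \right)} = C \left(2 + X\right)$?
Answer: $\sqrt{-1980 - 7 \sqrt{3}} \approx 44.633 i$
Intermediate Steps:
$X = \sqrt{3} \approx 1.732$
$W{\left(r,C \right)} = C \left(2 + \sqrt{3}\right)$
$\sqrt{-1966 + W{\left(20,-7 \right)}} = \sqrt{-1966 - 7 \left(2 + \sqrt{3}\right)} = \sqrt{-1966 - \left(14 + 7 \sqrt{3}\right)} = \sqrt{-1980 - 7 \sqrt{3}}$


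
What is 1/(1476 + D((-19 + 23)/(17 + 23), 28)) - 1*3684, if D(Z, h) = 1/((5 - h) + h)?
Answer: -27191599/7381 ≈ -3684.0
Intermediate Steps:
D(Z, h) = ⅕ (D(Z, h) = 1/5 = ⅕)
1/(1476 + D((-19 + 23)/(17 + 23), 28)) - 1*3684 = 1/(1476 + ⅕) - 1*3684 = 1/(7381/5) - 3684 = 5/7381 - 3684 = -27191599/7381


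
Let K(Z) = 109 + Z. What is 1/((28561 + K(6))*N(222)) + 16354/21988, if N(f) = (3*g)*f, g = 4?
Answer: 312332229961/419931573408 ≈ 0.74377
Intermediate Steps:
N(f) = 12*f (N(f) = (3*4)*f = 12*f)
1/((28561 + K(6))*N(222)) + 16354/21988 = 1/((28561 + (109 + 6))*((12*222))) + 16354/21988 = 1/((28561 + 115)*2664) + 16354*(1/21988) = (1/2664)/28676 + 8177/10994 = (1/28676)*(1/2664) + 8177/10994 = 1/76392864 + 8177/10994 = 312332229961/419931573408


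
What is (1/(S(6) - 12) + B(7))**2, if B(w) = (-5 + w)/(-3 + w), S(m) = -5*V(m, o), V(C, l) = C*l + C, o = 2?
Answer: 625/2601 ≈ 0.24029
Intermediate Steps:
V(C, l) = C + C*l
S(m) = -15*m (S(m) = -5*m*(1 + 2) = -5*m*3 = -15*m)
B(w) = (-5 + w)/(-3 + w)
(1/(S(6) - 12) + B(7))**2 = (1/(-15*6 - 12) + (-5 + 7)/(-3 + 7))**2 = (1/(-90 - 12) + 2/4)**2 = (1/(-102) + (1/4)*2)**2 = (-1/102 + 1/2)**2 = (25/51)**2 = 625/2601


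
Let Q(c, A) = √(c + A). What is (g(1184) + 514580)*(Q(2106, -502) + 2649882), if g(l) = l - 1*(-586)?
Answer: 1368266570700 + 1032700*√401 ≈ 1.3683e+12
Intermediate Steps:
Q(c, A) = √(A + c)
g(l) = 586 + l (g(l) = l + 586 = 586 + l)
(g(1184) + 514580)*(Q(2106, -502) + 2649882) = ((586 + 1184) + 514580)*(√(-502 + 2106) + 2649882) = (1770 + 514580)*(√1604 + 2649882) = 516350*(2*√401 + 2649882) = 516350*(2649882 + 2*√401) = 1368266570700 + 1032700*√401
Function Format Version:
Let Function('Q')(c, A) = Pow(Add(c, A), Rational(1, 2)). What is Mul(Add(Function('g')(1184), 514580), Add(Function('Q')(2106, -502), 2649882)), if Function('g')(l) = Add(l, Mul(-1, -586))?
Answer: Add(1368266570700, Mul(1032700, Pow(401, Rational(1, 2)))) ≈ 1.3683e+12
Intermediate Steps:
Function('Q')(c, A) = Pow(Add(A, c), Rational(1, 2))
Function('g')(l) = Add(586, l) (Function('g')(l) = Add(l, 586) = Add(586, l))
Mul(Add(Function('g')(1184), 514580), Add(Function('Q')(2106, -502), 2649882)) = Mul(Add(Add(586, 1184), 514580), Add(Pow(Add(-502, 2106), Rational(1, 2)), 2649882)) = Mul(Add(1770, 514580), Add(Pow(1604, Rational(1, 2)), 2649882)) = Mul(516350, Add(Mul(2, Pow(401, Rational(1, 2))), 2649882)) = Mul(516350, Add(2649882, Mul(2, Pow(401, Rational(1, 2))))) = Add(1368266570700, Mul(1032700, Pow(401, Rational(1, 2))))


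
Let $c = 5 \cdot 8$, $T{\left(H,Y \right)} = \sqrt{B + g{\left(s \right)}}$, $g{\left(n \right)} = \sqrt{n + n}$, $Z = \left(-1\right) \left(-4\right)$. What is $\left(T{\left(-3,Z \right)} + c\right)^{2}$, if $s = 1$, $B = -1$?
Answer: $\left(40 + \sqrt{-1 + \sqrt{2}}\right)^{2} \approx 1651.9$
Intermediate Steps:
$Z = 4$
$g{\left(n \right)} = \sqrt{2} \sqrt{n}$ ($g{\left(n \right)} = \sqrt{2 n} = \sqrt{2} \sqrt{n}$)
$T{\left(H,Y \right)} = \sqrt{-1 + \sqrt{2}}$ ($T{\left(H,Y \right)} = \sqrt{-1 + \sqrt{2} \sqrt{1}} = \sqrt{-1 + \sqrt{2} \cdot 1} = \sqrt{-1 + \sqrt{2}}$)
$c = 40$
$\left(T{\left(-3,Z \right)} + c\right)^{2} = \left(\sqrt{-1 + \sqrt{2}} + 40\right)^{2} = \left(40 + \sqrt{-1 + \sqrt{2}}\right)^{2}$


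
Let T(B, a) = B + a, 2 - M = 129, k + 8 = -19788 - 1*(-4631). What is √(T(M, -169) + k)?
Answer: I*√15461 ≈ 124.34*I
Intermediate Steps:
k = -15165 (k = -8 + (-19788 - 1*(-4631)) = -8 + (-19788 + 4631) = -8 - 15157 = -15165)
M = -127 (M = 2 - 1*129 = 2 - 129 = -127)
√(T(M, -169) + k) = √((-127 - 169) - 15165) = √(-296 - 15165) = √(-15461) = I*√15461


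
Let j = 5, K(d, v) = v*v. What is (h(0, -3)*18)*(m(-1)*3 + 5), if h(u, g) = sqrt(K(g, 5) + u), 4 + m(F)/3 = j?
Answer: 1260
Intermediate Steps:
K(d, v) = v**2
m(F) = 3 (m(F) = -12 + 3*5 = -12 + 15 = 3)
h(u, g) = sqrt(25 + u) (h(u, g) = sqrt(5**2 + u) = sqrt(25 + u))
(h(0, -3)*18)*(m(-1)*3 + 5) = (sqrt(25 + 0)*18)*(3*3 + 5) = (sqrt(25)*18)*(9 + 5) = (5*18)*14 = 90*14 = 1260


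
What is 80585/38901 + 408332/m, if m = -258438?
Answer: 274539061/558527591 ≈ 0.49154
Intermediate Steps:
80585/38901 + 408332/m = 80585/38901 + 408332/(-258438) = 80585*(1/38901) + 408332*(-1/258438) = 80585/38901 - 204166/129219 = 274539061/558527591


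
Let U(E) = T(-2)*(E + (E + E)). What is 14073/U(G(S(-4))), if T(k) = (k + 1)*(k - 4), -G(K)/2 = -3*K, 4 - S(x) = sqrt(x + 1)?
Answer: 4691/171 + 4691*I*sqrt(3)/684 ≈ 27.433 + 11.879*I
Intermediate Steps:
S(x) = 4 - sqrt(1 + x) (S(x) = 4 - sqrt(x + 1) = 4 - sqrt(1 + x))
G(K) = 6*K (G(K) = -(-6)*K = 6*K)
T(k) = (1 + k)*(-4 + k)
U(E) = 18*E (U(E) = (-4 + (-2)**2 - 3*(-2))*(E + (E + E)) = (-4 + 4 + 6)*(E + 2*E) = 6*(3*E) = 18*E)
14073/U(G(S(-4))) = 14073/((18*(6*(4 - sqrt(1 - 4))))) = 14073/((18*(6*(4 - sqrt(-3))))) = 14073/((18*(6*(4 - I*sqrt(3))))) = 14073/((18*(24 - 6*I*sqrt(3)))) = 14073/(432 - 108*I*sqrt(3))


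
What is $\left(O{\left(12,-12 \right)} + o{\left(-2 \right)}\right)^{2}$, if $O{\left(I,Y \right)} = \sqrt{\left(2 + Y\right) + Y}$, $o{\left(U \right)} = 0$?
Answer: $-22$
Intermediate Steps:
$O{\left(I,Y \right)} = \sqrt{2 + 2 Y}$
$\left(O{\left(12,-12 \right)} + o{\left(-2 \right)}\right)^{2} = \left(\sqrt{2 + 2 \left(-12\right)} + 0\right)^{2} = \left(\sqrt{2 - 24} + 0\right)^{2} = \left(\sqrt{-22} + 0\right)^{2} = \left(i \sqrt{22} + 0\right)^{2} = \left(i \sqrt{22}\right)^{2} = -22$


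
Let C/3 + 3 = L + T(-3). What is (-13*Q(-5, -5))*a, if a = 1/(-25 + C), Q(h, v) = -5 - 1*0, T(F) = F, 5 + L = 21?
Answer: 13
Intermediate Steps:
L = 16 (L = -5 + 21 = 16)
Q(h, v) = -5 (Q(h, v) = -5 + 0 = -5)
C = 30 (C = -9 + 3*(16 - 3) = -9 + 3*13 = -9 + 39 = 30)
a = ⅕ (a = 1/(-25 + 30) = 1/5 = ⅕ ≈ 0.20000)
(-13*Q(-5, -5))*a = -13*(-5)*(⅕) = 65*(⅕) = 13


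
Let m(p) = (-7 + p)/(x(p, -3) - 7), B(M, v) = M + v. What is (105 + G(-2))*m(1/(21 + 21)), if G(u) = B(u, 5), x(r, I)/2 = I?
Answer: 5274/91 ≈ 57.956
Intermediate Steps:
x(r, I) = 2*I
G(u) = 5 + u (G(u) = u + 5 = 5 + u)
m(p) = 7/13 - p/13 (m(p) = (-7 + p)/(2*(-3) - 7) = (-7 + p)/(-6 - 7) = (-7 + p)/(-13) = (-7 + p)*(-1/13) = 7/13 - p/13)
(105 + G(-2))*m(1/(21 + 21)) = (105 + (5 - 2))*(7/13 - 1/(13*(21 + 21))) = (105 + 3)*(7/13 - 1/13/42) = 108*(7/13 - 1/13*1/42) = 108*(7/13 - 1/546) = 108*(293/546) = 5274/91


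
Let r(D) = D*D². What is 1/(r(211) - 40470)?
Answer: 1/9353461 ≈ 1.0691e-7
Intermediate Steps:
r(D) = D³
1/(r(211) - 40470) = 1/(211³ - 40470) = 1/(9393931 - 40470) = 1/9353461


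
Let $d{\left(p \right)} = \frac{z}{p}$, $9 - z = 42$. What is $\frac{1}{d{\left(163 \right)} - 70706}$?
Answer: $- \frac{163}{11525111} \approx -1.4143 \cdot 10^{-5}$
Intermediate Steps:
$z = -33$ ($z = 9 - 42 = -33$)
$d{\left(p \right)} = - \frac{33}{p}$
$\frac{1}{d{\left(163 \right)} - 70706} = \frac{1}{- \frac{33}{163} - 70706} = \frac{1}{- \frac{11525111}{163}} = - \frac{163}{11525111}$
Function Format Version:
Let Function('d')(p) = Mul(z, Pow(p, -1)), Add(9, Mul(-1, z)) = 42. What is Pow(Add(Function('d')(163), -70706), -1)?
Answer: Rational(-163, 11525111) ≈ -1.4143e-5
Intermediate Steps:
z = -33 (z = Add(9, Mul(-1, 42)) = Add(9, -42) = -33)
Function('d')(p) = Mul(-33, Pow(p, -1))
Pow(Add(Function('d')(163), -70706), -1) = Pow(Add(Mul(-33, Pow(163, -1)), -70706), -1) = Pow(Add(Mul(-33, Rational(1, 163)), -70706), -1) = Pow(Add(Rational(-33, 163), -70706), -1) = Pow(Rational(-11525111, 163), -1) = Rational(-163, 11525111)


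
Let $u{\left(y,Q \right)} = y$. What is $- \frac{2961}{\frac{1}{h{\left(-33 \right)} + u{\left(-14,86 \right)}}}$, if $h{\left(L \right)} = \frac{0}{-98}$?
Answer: $41454$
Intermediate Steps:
$h{\left(L \right)} = 0$ ($h{\left(L \right)} = 0 \left(- \frac{1}{98}\right) = 0$)
$- \frac{2961}{\frac{1}{h{\left(-33 \right)} + u{\left(-14,86 \right)}}} = - \frac{2961}{\frac{1}{0 - 14}} = - \frac{2961}{\frac{1}{-14}} = - \frac{2961}{- \frac{1}{14}} = \left(-2961\right) \left(-14\right) = 41454$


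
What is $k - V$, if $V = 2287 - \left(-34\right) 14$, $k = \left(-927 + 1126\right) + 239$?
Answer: $-2325$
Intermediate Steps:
$k = 438$ ($k = 199 + 239 = 438$)
$V = 2763$ ($V = 2287 - -476 = 2287 + 476 = 2763$)
$k - V = 438 - 2763 = -2325$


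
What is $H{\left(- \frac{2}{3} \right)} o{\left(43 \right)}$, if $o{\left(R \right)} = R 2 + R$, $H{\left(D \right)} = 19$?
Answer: $2451$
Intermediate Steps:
$o{\left(R \right)} = 3 R$ ($o{\left(R \right)} = 2 R + R = 3 R$)
$H{\left(- \frac{2}{3} \right)} o{\left(43 \right)} = 19 \cdot 3 \cdot 43 = 19 \cdot 129 = 2451$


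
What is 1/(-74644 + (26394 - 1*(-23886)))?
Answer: -1/24364 ≈ -4.1044e-5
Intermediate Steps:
1/(-74644 + (26394 - 1*(-23886))) = 1/(-74644 + (26394 + 23886)) = 1/(-74644 + 50280) = 1/(-24364) = -1/24364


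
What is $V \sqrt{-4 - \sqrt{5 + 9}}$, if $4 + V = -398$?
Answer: $- 402 i \sqrt{4 + \sqrt{14}} \approx - 1118.5 i$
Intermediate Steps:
$V = -402$ ($V = -4 - 398 = -402$)
$V \sqrt{-4 - \sqrt{5 + 9}} = - 402 \sqrt{-4 - \sqrt{5 + 9}} = - 402 \sqrt{-4 - \sqrt{14}}$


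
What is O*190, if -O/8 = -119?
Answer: 180880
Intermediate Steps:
O = 952 (O = -8*(-119) = 952)
O*190 = 952*190 = 180880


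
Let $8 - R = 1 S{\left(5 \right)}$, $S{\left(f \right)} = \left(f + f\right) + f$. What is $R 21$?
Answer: $-147$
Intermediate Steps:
$S{\left(f \right)} = 3 f$ ($S{\left(f \right)} = 2 f + f = 3 f$)
$R = -7$ ($R = 8 - 1 \cdot 3 \cdot 5 = 8 - 1 \cdot 15 = 8 - 15 = -7$)
$R 21 = \left(-7\right) 21 = -147$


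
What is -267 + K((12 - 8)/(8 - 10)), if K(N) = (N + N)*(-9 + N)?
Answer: -223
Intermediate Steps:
K(N) = 2*N*(-9 + N) (K(N) = (2*N)*(-9 + N) = 2*N*(-9 + N))
-267 + K((12 - 8)/(8 - 10)) = -267 + 2*((12 - 8)/(8 - 10))*(-9 + (12 - 8)/(8 - 10)) = -267 + 2*(4/(-2))*(-9 + 4/(-2)) = -267 + 2*(4*(-1/2))*(-9 + 4*(-1/2)) = -267 + 2*(-2)*(-9 - 2) = -267 + 2*(-2)*(-11) = -267 + 44 = -223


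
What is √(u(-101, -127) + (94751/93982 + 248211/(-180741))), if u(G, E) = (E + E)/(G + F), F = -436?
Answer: √20354928853455894176094/434366531214 ≈ 0.32846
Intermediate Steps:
u(G, E) = 2*E/(-436 + G) (u(G, E) = (E + E)/(G - 436) = (2*E)/(-436 + G) = 2*E/(-436 + G))
√(u(-101, -127) + (94751/93982 + 248211/(-180741))) = √(2*(-127)/(-436 - 101) + (94751/93982 + 248211/(-180741))) = √(2*(-127)/(-537) + (94751*(1/93982) + 248211*(-1/180741))) = √(2*(-127)*(-1/537) + (94751/93982 - 82737/60247)) = √(254/537 - 2067325237/5662133554) = √(328028270447/3040565718498) = √20354928853455894176094/434366531214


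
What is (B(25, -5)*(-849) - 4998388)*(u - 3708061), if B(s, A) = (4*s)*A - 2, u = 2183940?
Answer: 6968570794990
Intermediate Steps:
B(s, A) = -2 + 4*A*s (B(s, A) = 4*A*s - 2 = -2 + 4*A*s)
(B(25, -5)*(-849) - 4998388)*(u - 3708061) = ((-2 + 4*(-5)*25)*(-849) - 4998388)*(2183940 - 3708061) = ((-2 - 500)*(-849) - 4998388)*(-1524121) = (-502*(-849) - 4998388)*(-1524121) = (426198 - 4998388)*(-1524121) = -4572190*(-1524121) = 6968570794990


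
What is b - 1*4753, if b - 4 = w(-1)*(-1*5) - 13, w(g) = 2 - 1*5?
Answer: -4747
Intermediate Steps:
w(g) = -3 (w(g) = 2 - 5 = -3)
b = 6 (b = 4 + (-(-3)*5 - 13) = 4 + (-3*(-5) - 13) = 4 + (15 - 13) = 4 + 2 = 6)
b - 1*4753 = 6 - 1*4753 = 6 - 4753 = -4747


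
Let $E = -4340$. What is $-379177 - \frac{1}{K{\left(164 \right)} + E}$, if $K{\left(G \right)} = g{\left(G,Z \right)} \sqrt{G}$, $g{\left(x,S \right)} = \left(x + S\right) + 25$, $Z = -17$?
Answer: $- \frac{1325586107127}{3495956} + \frac{43 \sqrt{41}}{1747978} \approx -3.7918 \cdot 10^{5}$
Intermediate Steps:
$g{\left(x,S \right)} = 25 + S + x$ ($g{\left(x,S \right)} = \left(S + x\right) + 25 = 25 + S + x$)
$K{\left(G \right)} = \sqrt{G} \left(8 + G\right)$ ($K{\left(G \right)} = \left(25 - 17 + G\right) \sqrt{G} = \left(8 + G\right) \sqrt{G} = \sqrt{G} \left(8 + G\right)$)
$-379177 - \frac{1}{K{\left(164 \right)} + E} = -379177 - \frac{1}{\sqrt{164} \left(8 + 164\right) - 4340} = -379177 - \frac{1}{2 \sqrt{41} \cdot 172 - 4340} = -379177 - \frac{1}{344 \sqrt{41} - 4340} = -379177 - \frac{1}{-4340 + 344 \sqrt{41}}$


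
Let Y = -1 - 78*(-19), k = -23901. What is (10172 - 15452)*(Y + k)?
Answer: 118377600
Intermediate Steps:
Y = 1481 (Y = -1 + 1482 = 1481)
(10172 - 15452)*(Y + k) = (10172 - 15452)*(1481 - 23901) = -5280*(-22420) = 118377600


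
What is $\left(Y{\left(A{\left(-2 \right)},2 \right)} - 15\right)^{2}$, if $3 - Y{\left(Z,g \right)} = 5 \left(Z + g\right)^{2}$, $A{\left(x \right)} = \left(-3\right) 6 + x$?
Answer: $2663424$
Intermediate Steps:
$A{\left(x \right)} = -18 + x$
$Y{\left(Z,g \right)} = 3 - 5 \left(Z + g\right)^{2}$
$\left(Y{\left(A{\left(-2 \right)},2 \right)} - 15\right)^{2} = \left(\left(3 - 5 \left(\left(-18 - 2\right) + 2\right)^{2}\right) - 15\right)^{2} = \left(\left(3 - 5 \left(-20 + 2\right)^{2}\right) - 15\right)^{2} = \left(\left(3 - 5 \left(-18\right)^{2}\right) - 15\right)^{2} = \left(\left(3 - 1620\right) - 15\right)^{2} = \left(-1617 - 15\right)^{2} = \left(-1632\right)^{2} = 2663424$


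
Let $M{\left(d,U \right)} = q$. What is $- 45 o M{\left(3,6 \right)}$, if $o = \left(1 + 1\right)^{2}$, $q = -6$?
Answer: $1080$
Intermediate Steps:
$M{\left(d,U \right)} = -6$
$o = 4$ ($o = 2^{2} = 4$)
$- 45 o M{\left(3,6 \right)} = \left(-45\right) 4 \left(-6\right) = \left(-180\right) \left(-6\right) = 1080$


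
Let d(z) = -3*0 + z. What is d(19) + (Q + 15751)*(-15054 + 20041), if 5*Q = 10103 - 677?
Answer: 439758742/5 ≈ 8.7952e+7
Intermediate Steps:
Q = 9426/5 (Q = (10103 - 677)/5 = (⅕)*9426 = 9426/5 ≈ 1885.2)
d(z) = z (d(z) = 0 + z = z)
d(19) + (Q + 15751)*(-15054 + 20041) = 19 + (9426/5 + 15751)*(-15054 + 20041) = 19 + (88181/5)*4987 = 19 + 439758647/5 = 439758742/5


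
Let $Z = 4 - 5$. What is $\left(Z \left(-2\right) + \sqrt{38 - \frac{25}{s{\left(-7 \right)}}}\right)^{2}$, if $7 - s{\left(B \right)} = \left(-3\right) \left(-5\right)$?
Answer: $\frac{361}{8} + \sqrt{658} \approx 70.776$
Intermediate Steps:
$s{\left(B \right)} = -8$ ($s{\left(B \right)} = 7 - \left(-3\right) \left(-5\right) = 7 - 15 = -8$)
$Z = -1$
$\left(Z \left(-2\right) + \sqrt{38 - \frac{25}{s{\left(-7 \right)}}}\right)^{2} = \left(\left(-1\right) \left(-2\right) + \sqrt{38 - \frac{25}{-8}}\right)^{2} = \left(2 + \sqrt{38 - - \frac{25}{8}}\right)^{2} = \left(2 + \sqrt{38 + \frac{25}{8}}\right)^{2} = \left(2 + \sqrt{\frac{329}{8}}\right)^{2} = \left(2 + \frac{\sqrt{658}}{4}\right)^{2}$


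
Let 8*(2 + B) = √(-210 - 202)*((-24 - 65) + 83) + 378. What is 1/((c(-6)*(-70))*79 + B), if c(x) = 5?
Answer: -441676/12192359269 + 24*I*√103/12192359269 ≈ -3.6226e-5 + 1.9978e-8*I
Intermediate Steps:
B = 181/4 - 3*I*√103/2 (B = -2 + (√(-210 - 202)*((-24 - 65) + 83) + 378)/8 = -2 + (√(-412)*(-89 + 83) + 378)/8 = -2 + ((2*I*√103)*(-6) + 378)/8 = -2 + (-12*I*√103 + 378)/8 = -2 + (378 - 12*I*√103)/8 = -2 + (189/4 - 3*I*√103/2) = 181/4 - 3*I*√103/2 ≈ 45.25 - 15.223*I)
1/((c(-6)*(-70))*79 + B) = 1/((5*(-70))*79 + (181/4 - 3*I*√103/2)) = 1/(-350*79 + (181/4 - 3*I*√103/2)) = 1/(-27650 + (181/4 - 3*I*√103/2)) = 1/(-110419/4 - 3*I*√103/2)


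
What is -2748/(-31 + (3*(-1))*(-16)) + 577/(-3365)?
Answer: -9256829/57205 ≈ -161.82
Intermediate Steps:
-2748/(-31 + (3*(-1))*(-16)) + 577/(-3365) = -2748/(-31 - 3*(-16)) + 577*(-1/3365) = -2748/(-31 + 48) - 577/3365 = -2748/17 - 577/3365 = -9256829/57205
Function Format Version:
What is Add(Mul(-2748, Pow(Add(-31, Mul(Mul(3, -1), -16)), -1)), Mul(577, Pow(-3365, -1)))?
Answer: Rational(-9256829, 57205) ≈ -161.82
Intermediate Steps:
Add(Mul(-2748, Pow(Add(-31, Mul(Mul(3, -1), -16)), -1)), Mul(577, Pow(-3365, -1))) = Add(Mul(-2748, Pow(Add(-31, Mul(-3, -16)), -1)), Mul(577, Rational(-1, 3365))) = Add(Mul(-2748, Pow(Add(-31, 48), -1)), Rational(-577, 3365)) = Add(Mul(-2748, Pow(17, -1)), Rational(-577, 3365)) = Add(Mul(-2748, Rational(1, 17)), Rational(-577, 3365)) = Add(Rational(-2748, 17), Rational(-577, 3365)) = Rational(-9256829, 57205)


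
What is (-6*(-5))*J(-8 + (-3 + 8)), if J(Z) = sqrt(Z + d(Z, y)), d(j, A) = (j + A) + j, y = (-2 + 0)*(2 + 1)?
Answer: 30*I*sqrt(15) ≈ 116.19*I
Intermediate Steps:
y = -6 (y = -2*3 = -6)
d(j, A) = A + 2*j (d(j, A) = (A + j) + j = A + 2*j)
J(Z) = sqrt(-6 + 3*Z) (J(Z) = sqrt(Z + (-6 + 2*Z)) = sqrt(-6 + 3*Z))
(-6*(-5))*J(-8 + (-3 + 8)) = (-6*(-5))*sqrt(-6 + 3*(-8 + (-3 + 8))) = 30*sqrt(-6 + 3*(-8 + 5)) = 30*sqrt(-6 + 3*(-3)) = 30*sqrt(-6 - 9) = 30*sqrt(-15) = 30*(I*sqrt(15)) = 30*I*sqrt(15)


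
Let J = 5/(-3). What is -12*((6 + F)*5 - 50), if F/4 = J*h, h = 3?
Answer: 1440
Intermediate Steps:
J = -5/3 (J = 5*(-1/3) = -5/3 ≈ -1.6667)
F = -20 (F = 4*(-5/3*3) = 4*(-5) = -20)
-12*((6 + F)*5 - 50) = -12*((6 - 20)*5 - 50) = -12*(-14*5 - 50) = -12*(-70 - 50) = -12*(-120) = 1440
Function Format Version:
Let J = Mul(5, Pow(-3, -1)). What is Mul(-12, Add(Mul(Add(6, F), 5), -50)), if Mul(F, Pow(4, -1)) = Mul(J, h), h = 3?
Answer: 1440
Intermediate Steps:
J = Rational(-5, 3) (J = Mul(5, Rational(-1, 3)) = Rational(-5, 3) ≈ -1.6667)
F = -20 (F = Mul(4, Mul(Rational(-5, 3), 3)) = Mul(4, -5) = -20)
Mul(-12, Add(Mul(Add(6, F), 5), -50)) = Mul(-12, Add(Mul(Add(6, -20), 5), -50)) = Mul(-12, Add(Mul(-14, 5), -50)) = Mul(-12, Add(-70, -50)) = Mul(-12, -120) = 1440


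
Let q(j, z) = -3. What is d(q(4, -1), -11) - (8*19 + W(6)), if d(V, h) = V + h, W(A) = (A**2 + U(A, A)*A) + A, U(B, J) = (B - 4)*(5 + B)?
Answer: -340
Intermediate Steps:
U(B, J) = (-4 + B)*(5 + B)
W(A) = A + A**2 + A*(-20 + A + A**2) (W(A) = (A**2 + (-20 + A + A**2)*A) + A = (A**2 + A*(-20 + A + A**2)) + A = A + A**2 + A*(-20 + A + A**2))
d(q(4, -1), -11) - (8*19 + W(6)) = (-3 - 11) - (8*19 + 6*(-19 + 6**2 + 2*6)) = -14 - (152 + 6*(-19 + 36 + 12)) = -14 - (152 + 6*29) = -14 - (152 + 174) = -14 - 1*326 = -14 - 326 = -340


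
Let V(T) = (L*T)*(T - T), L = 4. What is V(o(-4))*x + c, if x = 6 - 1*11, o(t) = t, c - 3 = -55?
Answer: -52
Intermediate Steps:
c = -52 (c = 3 - 55 = -52)
x = -5 (x = 6 - 11 = -5)
V(T) = 0 (V(T) = (4*T)*(T - T) = (4*T)*0 = 0)
V(o(-4))*x + c = 0*(-5) - 52 = 0 - 52 = -52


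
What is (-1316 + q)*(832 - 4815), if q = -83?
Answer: 5572217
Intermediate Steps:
(-1316 + q)*(832 - 4815) = (-1316 - 83)*(832 - 4815) = -1399*(-3983) = 5572217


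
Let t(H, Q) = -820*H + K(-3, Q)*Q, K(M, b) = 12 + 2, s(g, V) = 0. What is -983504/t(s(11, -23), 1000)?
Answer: -61469/875 ≈ -70.250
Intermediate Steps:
K(M, b) = 14
t(H, Q) = -820*H + 14*Q
-983504/t(s(11, -23), 1000) = -983504/(-820*0 + 14*1000) = -983504/(0 + 14000) = -983504/14000 = -983504*1/14000 = -61469/875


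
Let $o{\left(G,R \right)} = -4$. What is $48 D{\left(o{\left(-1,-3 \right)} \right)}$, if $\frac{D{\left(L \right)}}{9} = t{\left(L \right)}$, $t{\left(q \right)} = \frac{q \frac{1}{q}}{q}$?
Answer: $-108$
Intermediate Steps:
$t{\left(q \right)} = \frac{1}{q}$ ($t{\left(q \right)} = 1 \frac{1}{q} = \frac{1}{q}$)
$D{\left(L \right)} = \frac{9}{L}$
$48 D{\left(o{\left(-1,-3 \right)} \right)} = 48 \frac{9}{-4} = 48 \cdot 9 \left(- \frac{1}{4}\right) = 48 \left(- \frac{9}{4}\right) = -108$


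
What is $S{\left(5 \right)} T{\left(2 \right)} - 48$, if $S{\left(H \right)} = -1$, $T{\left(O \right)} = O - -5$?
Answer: $-55$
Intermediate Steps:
$T{\left(O \right)} = 5 + O$ ($T{\left(O \right)} = O + 5 = 5 + O$)
$S{\left(5 \right)} T{\left(2 \right)} - 48 = - (5 + 2) - 48 = \left(-1\right) 7 - 48 = -7 - 48 = -55$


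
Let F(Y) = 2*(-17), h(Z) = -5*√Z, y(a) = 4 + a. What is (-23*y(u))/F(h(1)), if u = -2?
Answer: 23/17 ≈ 1.3529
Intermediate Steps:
F(Y) = -34
(-23*y(u))/F(h(1)) = -23*(4 - 2)/(-34) = -23*2*(-1/34) = -46*(-1/34) = 23/17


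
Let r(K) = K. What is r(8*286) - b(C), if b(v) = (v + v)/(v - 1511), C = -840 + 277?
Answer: 2372093/1037 ≈ 2287.5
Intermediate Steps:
C = -563
b(v) = 2*v/(-1511 + v) (b(v) = (2*v)/(-1511 + v) = 2*v/(-1511 + v))
r(8*286) - b(C) = 8*286 - 2*(-563)/(-1511 - 563) = 2288 - 2*(-563)/(-2074) = 2288 - 2*(-563)*(-1)/2074 = 2288 - 1*563/1037 = 2288 - 563/1037 = 2372093/1037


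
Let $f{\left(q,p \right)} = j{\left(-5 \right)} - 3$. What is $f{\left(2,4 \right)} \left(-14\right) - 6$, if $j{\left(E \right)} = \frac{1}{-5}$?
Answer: $\frac{194}{5} \approx 38.8$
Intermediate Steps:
$j{\left(E \right)} = - \frac{1}{5}$
$f{\left(q,p \right)} = - \frac{16}{5}$ ($f{\left(q,p \right)} = - \frac{1}{5} - 3 = - \frac{16}{5}$)
$f{\left(2,4 \right)} \left(-14\right) - 6 = \left(- \frac{16}{5}\right) \left(-14\right) - 6 = \frac{224}{5} - 6 = \frac{194}{5}$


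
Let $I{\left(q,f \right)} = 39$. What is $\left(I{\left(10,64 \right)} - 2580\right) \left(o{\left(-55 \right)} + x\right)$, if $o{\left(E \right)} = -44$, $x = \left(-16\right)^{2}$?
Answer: $-538692$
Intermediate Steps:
$x = 256$
$\left(I{\left(10,64 \right)} - 2580\right) \left(o{\left(-55 \right)} + x\right) = \left(39 - 2580\right) \left(-44 + 256\right) = \left(-2541\right) 212 = -538692$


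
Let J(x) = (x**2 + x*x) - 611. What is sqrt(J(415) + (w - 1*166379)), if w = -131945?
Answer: sqrt(45515) ≈ 213.34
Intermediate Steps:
J(x) = -611 + 2*x**2 (J(x) = (x**2 + x**2) - 611 = 2*x**2 - 611 = -611 + 2*x**2)
sqrt(J(415) + (w - 1*166379)) = sqrt((-611 + 2*415**2) + (-131945 - 1*166379)) = sqrt((-611 + 2*172225) + (-131945 - 166379)) = sqrt((-611 + 344450) - 298324) = sqrt(343839 - 298324) = sqrt(45515)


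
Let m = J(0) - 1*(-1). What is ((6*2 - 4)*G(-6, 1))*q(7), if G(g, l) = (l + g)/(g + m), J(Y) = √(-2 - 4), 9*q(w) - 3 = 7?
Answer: 2000/279 + 400*I*√6/279 ≈ 7.1685 + 3.5118*I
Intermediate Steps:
q(w) = 10/9 (q(w) = ⅓ + (⅑)*7 = ⅓ + 7/9 = 10/9)
J(Y) = I*√6 (J(Y) = √(-6) = I*√6)
m = 1 + I*√6 (m = I*√6 - 1*(-1) = I*√6 + 1 = 1 + I*√6 ≈ 1.0 + 2.4495*I)
G(g, l) = (g + l)/(1 + g + I*√6) (G(g, l) = (l + g)/(g + (1 + I*√6)) = (g + l)/(1 + g + I*√6))
((6*2 - 4)*G(-6, 1))*q(7) = ((6*2 - 4)*((-6 + 1)/(1 - 6 + I*√6)))*(10/9) = ((12 - 4)*(-5/(-5 + I*√6)))*(10/9) = (8*(-5/(-5 + I*√6)))*(10/9) = -40/(-5 + I*√6)*(10/9) = -400/(9*(-5 + I*√6))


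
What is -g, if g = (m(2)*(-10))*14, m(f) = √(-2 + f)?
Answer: 0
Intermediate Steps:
g = 0 (g = (√(-2 + 2)*(-10))*14 = (√0*(-10))*14 = (0*(-10))*14 = 0*14 = 0)
-g = -1*0 = 0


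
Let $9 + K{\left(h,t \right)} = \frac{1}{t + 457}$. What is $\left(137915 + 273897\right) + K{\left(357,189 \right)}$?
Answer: $\frac{266024739}{646} \approx 4.118 \cdot 10^{5}$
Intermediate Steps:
$K{\left(h,t \right)} = -9 + \frac{1}{457 + t}$ ($K{\left(h,t \right)} = -9 + \frac{1}{t + 457} = -9 + \frac{1}{457 + t}$)
$\left(137915 + 273897\right) + K{\left(357,189 \right)} = \left(137915 + 273897\right) + \frac{-4112 - 1701}{457 + 189} = 411812 + \frac{-4112 - 1701}{646} = 411812 + \frac{1}{646} \left(-5813\right) = 411812 - \frac{5813}{646} = \frac{266024739}{646}$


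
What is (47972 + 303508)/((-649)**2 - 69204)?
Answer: 351480/351997 ≈ 0.99853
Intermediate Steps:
(47972 + 303508)/((-649)**2 - 69204) = 351480/(421201 - 69204) = 351480/351997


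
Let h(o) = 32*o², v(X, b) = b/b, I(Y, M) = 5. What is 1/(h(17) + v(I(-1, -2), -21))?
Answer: 1/9249 ≈ 0.00010812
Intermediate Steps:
v(X, b) = 1
1/(h(17) + v(I(-1, -2), -21)) = 1/(32*17² + 1) = 1/(32*289 + 1) = 1/(9248 + 1) = 1/9249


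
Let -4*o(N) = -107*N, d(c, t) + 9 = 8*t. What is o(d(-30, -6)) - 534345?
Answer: -2143479/4 ≈ -5.3587e+5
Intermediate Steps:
d(c, t) = -9 + 8*t
o(N) = 107*N/4 (o(N) = -(-107)*N/4 = 107*N/4)
o(d(-30, -6)) - 534345 = 107*(-9 + 8*(-6))/4 - 534345 = 107*(-9 - 48)/4 - 534345 = (107/4)*(-57) - 534345 = -6099/4 - 534345 = -2143479/4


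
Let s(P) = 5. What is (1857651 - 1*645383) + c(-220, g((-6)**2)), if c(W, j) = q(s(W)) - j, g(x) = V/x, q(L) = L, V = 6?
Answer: 7273637/6 ≈ 1.2123e+6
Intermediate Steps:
g(x) = 6/x
c(W, j) = 5 - j
(1857651 - 1*645383) + c(-220, g((-6)**2)) = (1857651 - 1*645383) + (5 - 6/((-6)**2)) = (1857651 - 645383) + (5 - 6/36) = 1212268 + (5 - 6/36) = 1212268 + (5 - 1*1/6) = 1212268 + (5 - 1/6) = 1212268 + 29/6 = 7273637/6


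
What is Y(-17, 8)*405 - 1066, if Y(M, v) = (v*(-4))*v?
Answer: -104746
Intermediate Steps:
Y(M, v) = -4*v**2 (Y(M, v) = (-4*v)*v = -4*v**2)
Y(-17, 8)*405 - 1066 = -4*8**2*405 - 1066 = -4*64*405 - 1066 = -256*405 - 1066 = -103680 - 1066 = -104746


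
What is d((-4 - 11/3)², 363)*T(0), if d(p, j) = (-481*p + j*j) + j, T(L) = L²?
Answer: 0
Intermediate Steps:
d(p, j) = j + j² - 481*p (d(p, j) = (-481*p + j²) + j = (j² - 481*p) + j = j + j² - 481*p)
d((-4 - 11/3)², 363)*T(0) = (363 + 363² - 481*(-4 - 11/3)²)*0² = (363 + 131769 - 481*(-4 - 11*⅓)²)*0 = (363 + 131769 - 481*(-4 - 11/3)²)*0 = (363 + 131769 - 481*(-23/3)²)*0 = (363 + 131769 - 481*529/9)*0 = (363 + 131769 - 254449/9)*0 = (934739/9)*0 = 0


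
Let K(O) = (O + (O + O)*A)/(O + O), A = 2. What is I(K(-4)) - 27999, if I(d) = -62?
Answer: -28061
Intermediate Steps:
K(O) = 5/2 (K(O) = (O + (O + O)*2)/(O + O) = (O + (2*O)*2)/((2*O)) = (O + 4*O)*(1/(2*O)) = (5*O)*(1/(2*O)) = 5/2)
I(K(-4)) - 27999 = -62 - 27999 = -28061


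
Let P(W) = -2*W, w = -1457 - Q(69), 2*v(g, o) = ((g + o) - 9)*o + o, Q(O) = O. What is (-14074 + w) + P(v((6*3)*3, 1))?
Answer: -15647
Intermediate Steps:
v(g, o) = o/2 + o*(-9 + g + o)/2 (v(g, o) = (((g + o) - 9)*o + o)/2 = ((-9 + g + o)*o + o)/2 = (o*(-9 + g + o) + o)/2 = (o + o*(-9 + g + o))/2 = o/2 + o*(-9 + g + o)/2)
w = -1526 (w = -1457 - 1*69 = -1457 - 69 = -1526)
(-14074 + w) + P(v((6*3)*3, 1)) = (-14074 - 1526) - (-8 + (6*3)*3 + 1) = -15600 - (-8 + 18*3 + 1) = -15600 - (-8 + 54 + 1) = -15600 - 47 = -15647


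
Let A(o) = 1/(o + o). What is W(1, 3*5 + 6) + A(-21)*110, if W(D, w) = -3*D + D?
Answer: -97/21 ≈ -4.6190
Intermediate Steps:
W(D, w) = -2*D
A(o) = 1/(2*o)
W(1, 3*5 + 6) + A(-21)*110 = -2*1 + ((½)/(-21))*110 = -2 + ((½)*(-1/21))*110 = -2 - 1/42*110 = -2 - 55/21 = -97/21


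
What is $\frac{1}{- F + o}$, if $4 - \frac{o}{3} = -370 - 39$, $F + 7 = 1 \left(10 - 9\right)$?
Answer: $\frac{1}{1245} \approx 0.00080321$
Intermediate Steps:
$F = -6$ ($F = -7 + 1 \left(10 - 9\right) = -7 + 1 \cdot 1 = -7 + 1 = -6$)
$o = 1239$ ($o = 12 - 3 \left(-370 - 39\right) = 12 - -1227 = 12 + 1227 = 1239$)
$\frac{1}{- F + o} = \frac{1}{\left(-1\right) \left(-6\right) + 1239} = \frac{1}{6 + 1239} = \frac{1}{1245}$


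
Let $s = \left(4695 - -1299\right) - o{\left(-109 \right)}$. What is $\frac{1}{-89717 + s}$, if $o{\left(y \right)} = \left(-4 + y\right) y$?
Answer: $- \frac{1}{96040} \approx -1.0412 \cdot 10^{-5}$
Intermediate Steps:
$o{\left(y \right)} = y \left(-4 + y\right)$
$s = -6323$ ($s = \left(4695 - -1299\right) - - 109 \left(-4 - 109\right) = \left(4695 + 1299\right) - \left(-109\right) \left(-113\right) = 5994 - 12317 = -6323$)
$\frac{1}{-89717 + s} = \frac{1}{-89717 - 6323} = \frac{1}{-96040} = - \frac{1}{96040}$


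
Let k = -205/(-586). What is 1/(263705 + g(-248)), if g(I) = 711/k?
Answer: 205/54476171 ≈ 3.7631e-6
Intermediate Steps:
k = 205/586 (k = -205*(-1/586) = 205/586 ≈ 0.34983)
g(I) = 416646/205 (g(I) = 711/(205/586) = 711*(586/205) = 416646/205)
1/(263705 + g(-248)) = 1/(263705 + 416646/205) = 1/(54476171/205) = 205/54476171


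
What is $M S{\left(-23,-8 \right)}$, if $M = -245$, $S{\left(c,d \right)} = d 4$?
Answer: $7840$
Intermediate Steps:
$S{\left(c,d \right)} = 4 d$
$M S{\left(-23,-8 \right)} = - 245 \cdot 4 \left(-8\right) = \left(-245\right) \left(-32\right) = 7840$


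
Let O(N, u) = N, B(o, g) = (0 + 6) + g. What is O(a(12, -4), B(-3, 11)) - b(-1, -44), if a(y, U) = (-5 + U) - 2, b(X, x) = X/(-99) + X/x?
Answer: -4369/396 ≈ -11.033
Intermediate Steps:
b(X, x) = -X/99 + X/x (b(X, x) = X*(-1/99) + X/x = -X/99 + X/x)
a(y, U) = -7 + U
B(o, g) = 6 + g
O(a(12, -4), B(-3, 11)) - b(-1, -44) = (-7 - 4) - (-1/99*(-1) - 1/(-44)) = -11 - (1/99 - 1*(-1/44)) = -11 - (1/99 + 1/44) = -11 - 1*13/396 = -11 - 13/396 = -4369/396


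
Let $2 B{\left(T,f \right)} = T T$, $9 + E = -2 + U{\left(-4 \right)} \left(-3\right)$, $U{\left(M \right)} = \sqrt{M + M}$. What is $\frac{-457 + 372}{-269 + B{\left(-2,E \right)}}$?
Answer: $\frac{85}{267} \approx 0.31835$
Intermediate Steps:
$U{\left(M \right)} = \sqrt{2} \sqrt{M}$ ($U{\left(M \right)} = \sqrt{2 M} = \sqrt{2} \sqrt{M}$)
$E = -11 - 6 i \sqrt{2}$ ($E = -9 - \left(2 - \sqrt{2} \sqrt{-4} \left(-3\right)\right) = -9 - \left(2 - \sqrt{2} \cdot 2 i \left(-3\right)\right) = -9 - \left(2 - 2 i \sqrt{2} \left(-3\right)\right) = -9 - \left(2 + 6 i \sqrt{2}\right) = -11 - 6 i \sqrt{2} \approx -11.0 - 8.4853 i$)
$B{\left(T,f \right)} = \frac{T^{2}}{2}$ ($B{\left(T,f \right)} = \frac{T T}{2} = \frac{T^{2}}{2}$)
$\frac{-457 + 372}{-269 + B{\left(-2,E \right)}} = \frac{-457 + 372}{-269 + \frac{\left(-2\right)^{2}}{2}} = - \frac{85}{-269 + \frac{1}{2} \cdot 4} = - \frac{85}{-269 + 2} = - \frac{85}{-267} = \left(-85\right) \left(- \frac{1}{267}\right) = \frac{85}{267}$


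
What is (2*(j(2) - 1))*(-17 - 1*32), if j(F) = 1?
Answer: 0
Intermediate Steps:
(2*(j(2) - 1))*(-17 - 1*32) = (2*(1 - 1))*(-17 - 1*32) = (2*0)*(-17 - 32) = 0*(-49) = 0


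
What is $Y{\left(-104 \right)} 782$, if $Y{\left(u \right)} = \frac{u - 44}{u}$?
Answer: $\frac{14467}{13} \approx 1112.8$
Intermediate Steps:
$Y{\left(u \right)} = \frac{-44 + u}{u}$
$Y{\left(-104 \right)} 782 = \frac{-44 - 104}{-104} \cdot 782 = \left(- \frac{1}{104}\right) \left(-148\right) 782 = \frac{37}{26} \cdot 782 = \frac{14467}{13}$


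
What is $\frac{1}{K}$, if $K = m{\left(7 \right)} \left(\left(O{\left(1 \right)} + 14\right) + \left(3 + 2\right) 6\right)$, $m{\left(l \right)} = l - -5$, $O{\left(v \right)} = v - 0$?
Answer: $\frac{1}{540} \approx 0.0018519$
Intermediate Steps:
$O{\left(v \right)} = v$ ($O{\left(v \right)} = v + 0 = v$)
$m{\left(l \right)} = 5 + l$ ($m{\left(l \right)} = l + 5 = 5 + l$)
$K = 540$ ($K = \left(5 + 7\right) \left(\left(1 + 14\right) + \left(3 + 2\right) 6\right) = 12 \left(15 + 5 \cdot 6\right) = 12 \left(15 + 30\right) = 12 \cdot 45 = 540$)
$\frac{1}{K} = \frac{1}{540}$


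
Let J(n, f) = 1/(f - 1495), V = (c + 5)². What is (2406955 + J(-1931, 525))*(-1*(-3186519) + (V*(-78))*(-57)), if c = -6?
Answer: 1490018776707357/194 ≈ 7.6805e+12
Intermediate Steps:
V = 1 (V = (-6 + 5)² = (-1)² = 1)
J(n, f) = 1/(-1495 + f)
(2406955 + J(-1931, 525))*(-1*(-3186519) + (V*(-78))*(-57)) = (2406955 + 1/(-1495 + 525))*(-1*(-3186519) + (1*(-78))*(-57)) = (2406955 + 1/(-970))*(3186519 - 78*(-57)) = (2406955 - 1/970)*(3186519 + 4446) = (2334746349/970)*3190965 = 1490018776707357/194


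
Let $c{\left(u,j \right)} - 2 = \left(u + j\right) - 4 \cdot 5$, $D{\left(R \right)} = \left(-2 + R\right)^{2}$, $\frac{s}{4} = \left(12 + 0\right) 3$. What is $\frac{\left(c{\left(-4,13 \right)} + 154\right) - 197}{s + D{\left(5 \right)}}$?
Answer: $- \frac{52}{153} \approx -0.33987$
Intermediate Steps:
$s = 144$ ($s = 4 \left(12 + 0\right) 3 = 4 \cdot 12 \cdot 3 = 4 \cdot 36 = 144$)
$c{\left(u,j \right)} = -18 + j + u$ ($c{\left(u,j \right)} = 2 - \left(20 - j - u\right) = 2 + \left(-20 + j + u\right) = -18 + j + u$)
$\frac{\left(c{\left(-4,13 \right)} + 154\right) - 197}{s + D{\left(5 \right)}} = \frac{\left(\left(-18 + 13 - 4\right) + 154\right) - 197}{144 + \left(-2 + 5\right)^{2}} = \frac{\left(-9 + 154\right) - 197}{144 + 3^{2}} = \frac{145 - 197}{144 + 9} = - \frac{52}{153}$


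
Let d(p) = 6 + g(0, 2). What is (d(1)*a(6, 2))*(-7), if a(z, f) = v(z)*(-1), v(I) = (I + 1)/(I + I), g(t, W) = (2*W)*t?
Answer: 49/2 ≈ 24.500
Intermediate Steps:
g(t, W) = 2*W*t
v(I) = (1 + I)/(2*I) (v(I) = (1 + I)/((2*I)) = (1 + I)*(1/(2*I)) = (1 + I)/(2*I))
a(z, f) = -(1 + z)/(2*z) (a(z, f) = ((1 + z)/(2*z))*(-1) = -(1 + z)/(2*z))
d(p) = 6 (d(p) = 6 + 2*2*0 = 6 + 0 = 6)
(d(1)*a(6, 2))*(-7) = (6*((½)*(-1 - 1*6)/6))*(-7) = (6*((½)*(⅙)*(-1 - 6)))*(-7) = (6*((½)*(⅙)*(-7)))*(-7) = (6*(-7/12))*(-7) = -7/2*(-7) = 49/2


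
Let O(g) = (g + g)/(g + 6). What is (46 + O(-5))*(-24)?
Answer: -864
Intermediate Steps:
O(g) = 2*g/(6 + g) (O(g) = (2*g)/(6 + g) = 2*g/(6 + g))
(46 + O(-5))*(-24) = (46 + 2*(-5)/(6 - 5))*(-24) = (46 + 2*(-5)/1)*(-24) = (46 + 2*(-5)*1)*(-24) = (46 - 10)*(-24) = 36*(-24) = -864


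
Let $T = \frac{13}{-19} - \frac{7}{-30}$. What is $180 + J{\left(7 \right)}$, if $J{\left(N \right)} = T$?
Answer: $\frac{102343}{570} \approx 179.55$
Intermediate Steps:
$T = - \frac{257}{570}$ ($T = 13 \left(- \frac{1}{19}\right) - - \frac{7}{30} = - \frac{13}{19} + \frac{7}{30} = - \frac{257}{570} \approx -0.45088$)
$J{\left(N \right)} = - \frac{257}{570}$
$180 + J{\left(7 \right)} = 180 - \frac{257}{570} = \frac{102343}{570}$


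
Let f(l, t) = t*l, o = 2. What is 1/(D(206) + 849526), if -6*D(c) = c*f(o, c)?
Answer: 3/2506142 ≈ 1.1971e-6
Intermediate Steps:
f(l, t) = l*t
D(c) = -c**2/3 (D(c) = -c*2*c/6 = -c**2/3)
1/(D(206) + 849526) = 1/(-1/3*206**2 + 849526) = 1/(-1/3*42436 + 849526) = 1/(-42436/3 + 849526) = 1/(2506142/3) = 3/2506142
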